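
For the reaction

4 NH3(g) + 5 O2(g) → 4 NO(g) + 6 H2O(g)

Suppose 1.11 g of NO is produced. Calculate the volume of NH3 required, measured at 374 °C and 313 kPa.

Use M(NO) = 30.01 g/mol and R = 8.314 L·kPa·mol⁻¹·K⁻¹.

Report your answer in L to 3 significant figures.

0.636 L

n(NO) = 1.110 / 30.01 = 0.03699 mol
n(NH3) = (4/4) × 0.03699 = 0.03699 mol
V = nRT/P = 0.03699 × 8.314 × 647.15 / 313 = 0.6359 L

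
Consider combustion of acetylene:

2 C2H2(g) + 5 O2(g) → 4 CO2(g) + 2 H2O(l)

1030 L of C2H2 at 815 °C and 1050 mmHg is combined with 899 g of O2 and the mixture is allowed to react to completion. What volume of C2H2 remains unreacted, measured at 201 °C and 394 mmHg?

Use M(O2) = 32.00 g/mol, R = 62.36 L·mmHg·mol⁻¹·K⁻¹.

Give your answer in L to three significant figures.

353 L

n(C2H2) = PV/RT = (1050 × 1030) / (62.36 × 1088.15) = 15.94 mol
n(O2) = 899 / 32.00 = 28.09 mol
For 15.94 mol C2H2, stoichiometry requires (5/2) × 15.94 = 39.85 mol O2; 28.09 mol is available, so O2 is limiting.
n(C2H2) consumed = (2/5) × 28.09 = 11.24 mol; remaining = 15.94 − 11.24 = 4.700 mol
V(C2H2) = nRT/P = 4.700 × 62.36 × 474.15 / 394 = 352.7 L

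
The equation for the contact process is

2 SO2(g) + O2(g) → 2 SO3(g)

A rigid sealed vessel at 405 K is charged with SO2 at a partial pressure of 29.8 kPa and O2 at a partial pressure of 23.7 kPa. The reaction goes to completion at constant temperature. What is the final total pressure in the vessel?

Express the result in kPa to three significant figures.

Because the vessel is rigid and T is held at 405 K, work the stoichiometry in partial pressures (P_i = n_iRT/V).
P(O2) required for 29.8 kPa of SO2 = (1/2) × 29.8 = 14.90 kPa; available 23.7 kPa, so SO2 is limiting.
P(O2) remaining = 23.7 − (1/2) × 29.8 = 8.800 kPa
P(gaseous products) = (2)/2 × 29.8 = 29.80 kPa
P_total at 405 K = 8.800 + 29.80 = 38.60 kPa

38.6 kPa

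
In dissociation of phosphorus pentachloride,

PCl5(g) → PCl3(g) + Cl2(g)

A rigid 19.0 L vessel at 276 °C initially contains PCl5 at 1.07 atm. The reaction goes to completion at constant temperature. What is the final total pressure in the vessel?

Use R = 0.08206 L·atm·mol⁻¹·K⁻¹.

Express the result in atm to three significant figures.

At constant T and V, P ∝ n(gas): 1 mol gas → 2 mol gas.
P_final = (2/1) × 1.07 = 2.140 atm

2.14 atm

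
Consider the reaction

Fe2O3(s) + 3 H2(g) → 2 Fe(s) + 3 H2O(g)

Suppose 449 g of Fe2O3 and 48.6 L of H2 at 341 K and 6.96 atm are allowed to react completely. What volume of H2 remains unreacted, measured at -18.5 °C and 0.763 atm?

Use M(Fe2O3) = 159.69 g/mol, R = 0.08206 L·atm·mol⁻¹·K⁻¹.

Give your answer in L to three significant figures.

100 L

n(Fe2O3) = 449 / 159.69 = 2.812 mol
n(H2) = PV/RT = (6.96 × 48.6) / (0.08206 × 341) = 12.09 mol
For 2.812 mol Fe2O3, stoichiometry requires (3/1) × 2.812 = 8.436 mol H2; 12.09 mol is available, so Fe2O3 is limiting.
n(H2) consumed = (3/1) × 2.812 = 8.436 mol; remaining = 12.09 − 8.436 = 3.654 mol
V(H2) = nRT/P = 3.654 × 0.08206 × 254.65 / 0.763 = 100.1 L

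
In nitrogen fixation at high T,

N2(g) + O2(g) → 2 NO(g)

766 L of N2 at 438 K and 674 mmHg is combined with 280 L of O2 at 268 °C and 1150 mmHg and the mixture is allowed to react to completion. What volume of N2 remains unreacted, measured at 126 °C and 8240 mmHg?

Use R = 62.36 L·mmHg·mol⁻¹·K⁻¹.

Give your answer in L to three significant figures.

n(N2) = PV/RT = (674 × 766) / (62.36 × 438) = 18.90 mol
n(O2) = PV/RT = (1150 × 280) / (62.36 × 541.15) = 9.542 mol
For 18.90 mol N2, stoichiometry requires (1/1) × 18.90 = 18.90 mol O2; 9.542 mol is available, so O2 is limiting.
n(N2) consumed = (1/1) × 9.542 = 9.542 mol; remaining = 18.90 − 9.542 = 9.358 mol
V(N2) = nRT/P = 9.358 × 62.36 × 399.15 / 8240 = 28.27 L

28.3 L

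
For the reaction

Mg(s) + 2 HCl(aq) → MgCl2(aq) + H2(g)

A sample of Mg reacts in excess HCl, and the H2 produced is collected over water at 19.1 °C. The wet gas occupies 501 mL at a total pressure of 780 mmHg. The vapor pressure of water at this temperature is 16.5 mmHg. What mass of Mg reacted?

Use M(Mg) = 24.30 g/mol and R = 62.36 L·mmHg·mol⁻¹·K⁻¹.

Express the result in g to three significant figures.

P(H2) = 780 − 16.5 = 763.5 mmHg
n(H2) = PV/RT = (763.5 × 0.5010) / (62.36 × 292.25) = 0.02099 mol
n(Mg) = (1/1) × 0.02099 = 0.02099 mol
m(Mg) = 0.02099 × 24.30 = 0.5101 g

0.510 g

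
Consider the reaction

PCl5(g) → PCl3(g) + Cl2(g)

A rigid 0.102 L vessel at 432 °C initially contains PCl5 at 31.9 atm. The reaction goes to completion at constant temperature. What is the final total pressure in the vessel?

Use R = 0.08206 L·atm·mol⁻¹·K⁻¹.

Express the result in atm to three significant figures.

Since T and V are fixed, P_final/P_initial = n_final/n_initial = 2/1.
P_final = (2/1) × 31.9 = 63.80 atm

63.8 atm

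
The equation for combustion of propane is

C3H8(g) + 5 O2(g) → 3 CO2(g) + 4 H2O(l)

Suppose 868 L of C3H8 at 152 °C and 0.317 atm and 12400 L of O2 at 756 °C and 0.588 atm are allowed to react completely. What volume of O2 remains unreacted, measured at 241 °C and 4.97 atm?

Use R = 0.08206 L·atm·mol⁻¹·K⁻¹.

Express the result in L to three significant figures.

n(C3H8) = PV/RT = (0.317 × 868) / (0.08206 × 425.15) = 7.887 mol
n(O2) = PV/RT = (0.588 × 12400) / (0.08206 × 1029.15) = 86.34 mol
For 7.887 mol C3H8, stoichiometry requires (5/1) × 7.887 = 39.43 mol O2; 86.34 mol is available, so C3H8 is limiting.
n(O2) consumed = (5/1) × 7.887 = 39.43 mol; remaining = 86.34 − 39.43 = 46.91 mol
V(O2) = nRT/P = 46.91 × 0.08206 × 514.15 / 4.97 = 398.2 L

398 L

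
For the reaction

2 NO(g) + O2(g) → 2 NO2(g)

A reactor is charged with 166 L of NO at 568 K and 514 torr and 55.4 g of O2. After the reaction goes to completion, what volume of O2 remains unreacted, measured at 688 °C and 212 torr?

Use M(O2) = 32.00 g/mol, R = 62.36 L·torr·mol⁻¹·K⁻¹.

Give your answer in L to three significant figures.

n(NO) = PV/RT = (514 × 166) / (62.36 × 568) = 2.409 mol
n(O2) = 55.4 / 32.00 = 1.731 mol
For 2.409 mol NO, stoichiometry requires (1/2) × 2.409 = 1.204 mol O2; 1.731 mol is available, so NO is limiting.
n(O2) consumed = (1/2) × 2.409 = 1.204 mol; remaining = 1.731 − 1.204 = 0.5270 mol
V(O2) = nRT/P = 0.5270 × 62.36 × 961.15 / 212 = 149.0 L

149 L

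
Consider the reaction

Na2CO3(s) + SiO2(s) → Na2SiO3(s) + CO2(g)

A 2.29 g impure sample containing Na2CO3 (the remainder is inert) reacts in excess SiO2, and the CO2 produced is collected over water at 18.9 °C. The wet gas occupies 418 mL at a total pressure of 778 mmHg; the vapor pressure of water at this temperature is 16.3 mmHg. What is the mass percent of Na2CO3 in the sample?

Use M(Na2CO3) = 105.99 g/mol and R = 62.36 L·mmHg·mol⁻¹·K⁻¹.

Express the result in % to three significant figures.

P(CO2) = 778 − 16.3 = 761.7 mmHg
n(CO2) = PV/RT = (761.7 × 0.4180) / (62.36 × 292.05) = 0.01748 mol
n(Na2CO3) = (1/1) × 0.01748 = 0.01748 mol
m(Na2CO3) = 0.01748 × 105.99 = 1.853 g
%Na2CO3 = 1.853 / 2.29 × 100 = 80.92%

80.9 %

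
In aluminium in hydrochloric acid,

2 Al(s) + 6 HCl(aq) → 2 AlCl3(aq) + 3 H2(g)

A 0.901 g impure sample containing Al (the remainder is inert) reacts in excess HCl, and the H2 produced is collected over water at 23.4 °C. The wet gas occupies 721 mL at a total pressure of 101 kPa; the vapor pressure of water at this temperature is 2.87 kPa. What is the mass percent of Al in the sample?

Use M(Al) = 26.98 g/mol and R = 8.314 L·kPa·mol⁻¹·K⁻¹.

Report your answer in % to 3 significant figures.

P(H2) = 101 − 2.87 = 98.13 kPa
n(H2) = PV/RT = (98.13 × 0.7210) / (8.314 × 296.55) = 0.02870 mol
n(Al) = (2/3) × 0.02870 = 0.01913 mol
m(Al) = 0.01913 × 26.98 = 0.5161 g
%Al = 0.5161 / 0.901 × 100 = 57.28%

57.3 %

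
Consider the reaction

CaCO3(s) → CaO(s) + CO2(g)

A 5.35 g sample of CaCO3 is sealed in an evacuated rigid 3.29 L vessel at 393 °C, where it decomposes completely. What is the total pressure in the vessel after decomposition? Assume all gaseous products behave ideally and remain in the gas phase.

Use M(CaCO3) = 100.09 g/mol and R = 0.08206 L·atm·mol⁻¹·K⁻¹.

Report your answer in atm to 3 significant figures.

n(CaCO3) = 5.35 / 100.09 = 0.05345 mol
n(gas produced) = (1/1) × 0.05345 = 0.05345 mol
P = nRT/V = 0.05345 × 0.08206 × 666.15 / 3.29 = 0.8881 atm

0.888 atm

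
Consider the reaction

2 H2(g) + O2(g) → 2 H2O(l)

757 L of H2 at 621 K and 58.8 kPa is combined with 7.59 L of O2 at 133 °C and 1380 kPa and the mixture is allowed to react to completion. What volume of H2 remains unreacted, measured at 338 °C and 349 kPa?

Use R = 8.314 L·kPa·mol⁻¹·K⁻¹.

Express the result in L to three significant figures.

n(H2) = PV/RT = (58.8 × 757) / (8.314 × 621) = 8.621 mol
n(O2) = PV/RT = (1380 × 7.59) / (8.314 × 406.15) = 3.102 mol
For 8.621 mol H2, stoichiometry requires (1/2) × 8.621 = 4.311 mol O2; 3.102 mol is available, so O2 is limiting.
n(H2) consumed = (2/1) × 3.102 = 6.204 mol; remaining = 8.621 − 6.204 = 2.417 mol
V(H2) = nRT/P = 2.417 × 8.314 × 611.15 / 349 = 35.19 L

35.2 L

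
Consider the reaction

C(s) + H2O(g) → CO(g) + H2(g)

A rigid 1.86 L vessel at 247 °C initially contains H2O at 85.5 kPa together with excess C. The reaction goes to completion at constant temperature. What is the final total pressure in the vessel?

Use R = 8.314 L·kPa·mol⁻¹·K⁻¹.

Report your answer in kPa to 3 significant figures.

Since T and V are fixed, P_final/P_initial = n_final/n_initial = 2/1.
P_final = (2/1) × 85.5 = 171.0 kPa

171 kPa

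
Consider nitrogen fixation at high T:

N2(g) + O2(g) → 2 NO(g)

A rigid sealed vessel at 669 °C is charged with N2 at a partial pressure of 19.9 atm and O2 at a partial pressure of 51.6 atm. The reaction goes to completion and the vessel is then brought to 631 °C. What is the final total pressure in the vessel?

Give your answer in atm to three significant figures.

68.6 atm

Because the vessel is rigid and T is held at 669 °C, work the stoichiometry in partial pressures (P_i = n_iRT/V).
P(O2) required for 19.9 atm of N2 = (1/1) × 19.9 = 19.90 atm; available 51.6 atm, so N2 is limiting.
P(O2) remaining = 51.6 − (1/1) × 19.9 = 31.70 atm
P(gaseous products) = (2)/1 × 19.9 = 39.80 atm
P_total at 669 °C = 31.70 + 39.80 = 71.50 atm
Scaling to 631 °C: P = 71.50 × 904.15/942.15 = 68.62 atm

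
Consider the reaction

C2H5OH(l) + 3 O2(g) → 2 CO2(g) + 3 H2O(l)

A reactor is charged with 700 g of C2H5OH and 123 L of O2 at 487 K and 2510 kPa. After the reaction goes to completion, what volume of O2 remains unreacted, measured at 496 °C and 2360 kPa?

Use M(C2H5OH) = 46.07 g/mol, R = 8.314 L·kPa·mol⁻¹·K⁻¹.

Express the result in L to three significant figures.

n(C2H5OH) = 700 / 46.07 = 15.19 mol
n(O2) = PV/RT = (2510 × 123) / (8.314 × 487) = 76.25 mol
For 15.19 mol C2H5OH, stoichiometry requires (3/1) × 15.19 = 45.57 mol O2; 76.25 mol is available, so C2H5OH is limiting.
n(O2) consumed = (3/1) × 15.19 = 45.57 mol; remaining = 76.25 − 45.57 = 30.68 mol
V(O2) = nRT/P = 30.68 × 8.314 × 769.15 / 2360 = 83.13 L

83.1 L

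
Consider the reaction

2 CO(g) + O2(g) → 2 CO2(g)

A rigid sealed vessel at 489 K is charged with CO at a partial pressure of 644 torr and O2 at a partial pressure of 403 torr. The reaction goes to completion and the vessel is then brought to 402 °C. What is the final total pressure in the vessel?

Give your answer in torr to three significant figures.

1000 torr

With V and T fixed, P_i ∝ n_i, so the mole ratios apply directly to partial pressures at 489 K.
P(O2) required for 644 torr of CO = (1/2) × 644 = 322.0 torr; available 403 torr, so CO is limiting.
P(O2) remaining = 403 − (1/2) × 644 = 81.00 torr
P(gaseous products) = (2)/2 × 644 = 644.0 torr
P_total at 489 K = 81.00 + 644.0 = 725.0 torr
Scaling to 402 °C: P = 725.0 × 675.15/489 = 1001 torr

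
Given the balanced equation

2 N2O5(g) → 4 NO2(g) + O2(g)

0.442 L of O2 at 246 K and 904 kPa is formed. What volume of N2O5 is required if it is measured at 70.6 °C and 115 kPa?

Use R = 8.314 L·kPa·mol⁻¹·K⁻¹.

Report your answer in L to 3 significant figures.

9.71 L

n(O2) = PV/RT = (904 × 0.442) / (8.314 × 246) = 0.1954 mol
n(N2O5) = (2/1) × 0.1954 = 0.3908 mol
V = nRT/P = 0.3908 × 8.314 × 343.75 / 115 = 9.712 L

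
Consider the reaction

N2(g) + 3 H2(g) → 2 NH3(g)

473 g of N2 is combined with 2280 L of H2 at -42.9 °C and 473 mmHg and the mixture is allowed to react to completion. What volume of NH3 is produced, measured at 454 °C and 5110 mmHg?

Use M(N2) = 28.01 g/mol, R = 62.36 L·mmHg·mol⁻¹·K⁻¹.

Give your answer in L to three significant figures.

300 L

n(N2) = 473 / 28.01 = 16.89 mol
n(H2) = PV/RT = (473 × 2280) / (62.36 × 230.25) = 75.11 mol
For 16.89 mol N2, stoichiometry requires (3/1) × 16.89 = 50.67 mol H2; 75.11 mol is available, so N2 is limiting.
n(NH3) = (2/1) × 16.89 = 33.78 mol
V(NH3) = nRT/P = 33.78 × 62.36 × 727.15 / 5110 = 299.8 L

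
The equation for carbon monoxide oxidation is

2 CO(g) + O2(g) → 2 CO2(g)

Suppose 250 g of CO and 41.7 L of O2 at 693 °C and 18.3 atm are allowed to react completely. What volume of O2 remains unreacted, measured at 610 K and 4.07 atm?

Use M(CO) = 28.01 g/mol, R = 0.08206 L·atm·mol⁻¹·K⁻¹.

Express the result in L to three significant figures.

63.5 L

n(CO) = 250 / 28.01 = 8.925 mol
n(O2) = PV/RT = (18.3 × 41.7) / (0.08206 × 966.15) = 9.625 mol
For 8.925 mol CO, stoichiometry requires (1/2) × 8.925 = 4.463 mol O2; 9.625 mol is available, so CO is limiting.
n(O2) consumed = (1/2) × 8.925 = 4.463 mol; remaining = 9.625 − 4.463 = 5.162 mol
V(O2) = nRT/P = 5.162 × 0.08206 × 610 / 4.07 = 63.49 L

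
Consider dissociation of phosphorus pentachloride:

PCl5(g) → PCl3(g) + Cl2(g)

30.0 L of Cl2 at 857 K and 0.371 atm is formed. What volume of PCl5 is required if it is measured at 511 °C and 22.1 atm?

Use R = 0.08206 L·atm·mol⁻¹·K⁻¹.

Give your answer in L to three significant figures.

n(Cl2) = PV/RT = (0.371 × 30.0) / (0.08206 × 857) = 0.1583 mol
n(PCl5) = (1/1) × 0.1583 = 0.1583 mol
V = nRT/P = 0.1583 × 0.08206 × 784.15 / 22.1 = 0.4609 L

0.461 L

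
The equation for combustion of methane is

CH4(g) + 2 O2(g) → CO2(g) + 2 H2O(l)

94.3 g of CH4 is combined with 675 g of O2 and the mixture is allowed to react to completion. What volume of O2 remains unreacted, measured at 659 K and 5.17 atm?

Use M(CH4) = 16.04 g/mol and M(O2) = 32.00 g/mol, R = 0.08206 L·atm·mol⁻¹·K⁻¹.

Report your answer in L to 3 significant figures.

n(CH4) = 94.3 / 16.04 = 5.879 mol
n(O2) = 675 / 32.00 = 21.09 mol
For 5.879 mol CH4, stoichiometry requires (2/1) × 5.879 = 11.76 mol O2; 21.09 mol is available, so CH4 is limiting.
n(O2) consumed = (2/1) × 5.879 = 11.76 mol; remaining = 21.09 − 11.76 = 9.330 mol
V(O2) = nRT/P = 9.330 × 0.08206 × 659 / 5.17 = 97.59 L

97.6 L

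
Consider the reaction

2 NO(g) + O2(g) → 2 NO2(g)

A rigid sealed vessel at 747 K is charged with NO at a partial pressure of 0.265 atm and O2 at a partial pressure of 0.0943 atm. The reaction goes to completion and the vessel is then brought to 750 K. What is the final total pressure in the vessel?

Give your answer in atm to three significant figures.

0.266 atm

At constant V, partial pressures at 747 K are proportional to moles, so apply stoichiometry directly to pressures.
P(O2) required for 0.265 atm of NO = (1/2) × 0.265 = 0.1325 atm; available 0.0943 atm, so O2 is limiting.
P(NO) remaining = 0.265 − (2/1) × 0.0943 = 0.07640 atm
P(gaseous products) = (2)/1 × 0.0943 = 0.1886 atm
P_total at 747 K = 0.07640 + 0.1886 = 0.2650 atm
Scaling to 750 K: P = 0.2650 × 750/747 = 0.2661 atm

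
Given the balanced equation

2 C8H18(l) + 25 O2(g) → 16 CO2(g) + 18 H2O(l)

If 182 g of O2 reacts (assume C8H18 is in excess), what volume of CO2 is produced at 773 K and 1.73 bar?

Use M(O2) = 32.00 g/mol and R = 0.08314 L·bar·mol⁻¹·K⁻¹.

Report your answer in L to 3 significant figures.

135 L

n(O2) = 182.0 / 32.00 = 5.688 mol
n(CO2) = (16/25) × 5.688 = 3.640 mol
V = nRT/P = 3.640 × 0.08314 × 773 / 1.73 = 135.2 L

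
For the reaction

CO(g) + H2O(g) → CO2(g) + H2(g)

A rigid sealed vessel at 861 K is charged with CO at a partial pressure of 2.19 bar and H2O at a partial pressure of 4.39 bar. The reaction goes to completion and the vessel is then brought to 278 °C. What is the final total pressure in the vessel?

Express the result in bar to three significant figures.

At constant V, partial pressures at 861 K are proportional to moles, so apply stoichiometry directly to pressures.
P(H2O) required for 2.19 bar of CO = (1/1) × 2.19 = 2.190 bar; available 4.39 bar, so CO is limiting.
P(H2O) remaining = 4.39 − (1/1) × 2.19 = 2.200 bar
P(gaseous products) = (1+1)/1 × 2.19 = 4.380 bar
P_total at 861 K = 2.200 + 4.380 = 6.580 bar
Scaling to 278 °C: P = 6.580 × 551.15/861 = 4.212 bar

4.21 bar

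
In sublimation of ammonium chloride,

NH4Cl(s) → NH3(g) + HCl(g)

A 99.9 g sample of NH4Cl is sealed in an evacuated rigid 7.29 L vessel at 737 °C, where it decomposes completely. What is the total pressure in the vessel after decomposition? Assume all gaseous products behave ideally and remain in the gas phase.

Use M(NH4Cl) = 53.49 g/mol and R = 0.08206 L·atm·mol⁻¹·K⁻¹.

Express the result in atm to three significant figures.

n(NH4Cl) = 99.9 / 53.49 = 1.868 mol
n(gas produced) = (2/1) × 1.868 = 3.736 mol
P = nRT/V = 3.736 × 0.08206 × 1010.15 / 7.29 = 42.48 atm

42.5 atm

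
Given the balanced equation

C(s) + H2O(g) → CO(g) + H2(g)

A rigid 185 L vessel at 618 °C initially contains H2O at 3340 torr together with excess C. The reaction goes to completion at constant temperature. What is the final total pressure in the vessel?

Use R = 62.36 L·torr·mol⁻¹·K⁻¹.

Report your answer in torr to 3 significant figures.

6680 torr

At constant T and V, P ∝ n(gas): 1 mol gas → 2 mol gas.
P_final = (2/1) × 3340 = 6680 torr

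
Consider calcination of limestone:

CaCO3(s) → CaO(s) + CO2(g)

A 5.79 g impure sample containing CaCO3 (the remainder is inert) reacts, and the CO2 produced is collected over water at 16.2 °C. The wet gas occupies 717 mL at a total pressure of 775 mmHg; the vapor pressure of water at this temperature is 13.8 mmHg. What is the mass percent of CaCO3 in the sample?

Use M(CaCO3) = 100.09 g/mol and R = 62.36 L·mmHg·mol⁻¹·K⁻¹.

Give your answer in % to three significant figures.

52.3 %

P(CO2) = 775 − 13.8 = 761.2 mmHg
n(CO2) = PV/RT = (761.2 × 0.7170) / (62.36 × 289.35) = 0.03025 mol
n(CaCO3) = (1/1) × 0.03025 = 0.03025 mol
m(CaCO3) = 0.03025 × 100.09 = 3.028 g
%CaCO3 = 3.028 / 5.79 × 100 = 52.30%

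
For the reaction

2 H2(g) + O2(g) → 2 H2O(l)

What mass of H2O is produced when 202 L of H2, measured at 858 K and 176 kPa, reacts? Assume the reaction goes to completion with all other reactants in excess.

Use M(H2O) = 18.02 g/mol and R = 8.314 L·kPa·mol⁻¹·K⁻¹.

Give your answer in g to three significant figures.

n(H2) = PV/RT = (176 × 202) / (8.314 × 858) = 4.984 mol
n(H2O) = (2/2) × 4.984 = 4.984 mol
m(H2O) = 4.984 × 18.02 = 89.81 g

89.8 g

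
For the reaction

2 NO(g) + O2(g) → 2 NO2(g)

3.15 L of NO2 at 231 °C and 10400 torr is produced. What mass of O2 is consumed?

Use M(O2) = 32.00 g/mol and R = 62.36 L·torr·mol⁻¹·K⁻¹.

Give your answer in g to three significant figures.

16.7 g

n(NO2) = PV/RT = (10400 × 3.15) / (62.36 × 504.15) = 1.042 mol
n(O2) = (1/2) × 1.042 = 0.5210 mol
m(O2) = 0.5210 × 32.00 = 16.67 g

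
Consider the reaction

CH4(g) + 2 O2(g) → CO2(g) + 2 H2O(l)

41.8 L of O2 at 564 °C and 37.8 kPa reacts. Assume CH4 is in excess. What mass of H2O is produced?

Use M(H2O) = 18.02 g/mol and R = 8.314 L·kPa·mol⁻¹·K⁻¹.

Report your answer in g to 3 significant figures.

4.09 g

n(O2) = PV/RT = (37.8 × 41.8) / (8.314 × 837.15) = 0.2270 mol
n(H2O) = (2/2) × 0.2270 = 0.2270 mol
m(H2O) = 0.2270 × 18.02 = 4.091 g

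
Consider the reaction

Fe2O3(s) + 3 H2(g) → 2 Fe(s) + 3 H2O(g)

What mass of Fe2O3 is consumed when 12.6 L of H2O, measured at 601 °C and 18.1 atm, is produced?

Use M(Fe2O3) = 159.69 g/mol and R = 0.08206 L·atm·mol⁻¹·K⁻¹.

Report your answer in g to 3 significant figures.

169 g

n(H2O) = PV/RT = (18.1 × 12.6) / (0.08206 × 874.15) = 3.179 mol
n(Fe2O3) = (1/3) × 3.179 = 1.060 mol
m(Fe2O3) = 1.060 × 159.69 = 169.3 g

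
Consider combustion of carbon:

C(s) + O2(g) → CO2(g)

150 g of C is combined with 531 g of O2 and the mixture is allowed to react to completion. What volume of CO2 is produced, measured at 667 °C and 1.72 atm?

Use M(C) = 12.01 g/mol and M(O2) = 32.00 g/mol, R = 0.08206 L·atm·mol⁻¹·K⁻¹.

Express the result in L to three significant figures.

n(C) = 150 / 12.01 = 12.49 mol
n(O2) = 531 / 32.00 = 16.59 mol
For 12.49 mol C, stoichiometry requires (1/1) × 12.49 = 12.49 mol O2; 16.59 mol is available, so C is limiting.
n(CO2) = (1/1) × 12.49 = 12.49 mol
V(CO2) = nRT/P = 12.49 × 0.08206 × 940.15 / 1.72 = 560.2 L

560 L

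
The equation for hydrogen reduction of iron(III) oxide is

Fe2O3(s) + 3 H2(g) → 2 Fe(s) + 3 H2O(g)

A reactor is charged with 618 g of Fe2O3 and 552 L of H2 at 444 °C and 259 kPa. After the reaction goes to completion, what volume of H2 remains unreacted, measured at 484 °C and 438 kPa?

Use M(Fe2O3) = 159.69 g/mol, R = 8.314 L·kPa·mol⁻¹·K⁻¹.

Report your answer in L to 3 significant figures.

n(Fe2O3) = 618 / 159.69 = 3.870 mol
n(H2) = PV/RT = (259 × 552) / (8.314 × 717.15) = 23.98 mol
For 3.870 mol Fe2O3, stoichiometry requires (3/1) × 3.870 = 11.61 mol H2; 23.98 mol is available, so Fe2O3 is limiting.
n(H2) consumed = (3/1) × 3.870 = 11.61 mol; remaining = 23.98 − 11.61 = 12.37 mol
V(H2) = nRT/P = 12.37 × 8.314 × 757.15 / 438 = 177.8 L

178 L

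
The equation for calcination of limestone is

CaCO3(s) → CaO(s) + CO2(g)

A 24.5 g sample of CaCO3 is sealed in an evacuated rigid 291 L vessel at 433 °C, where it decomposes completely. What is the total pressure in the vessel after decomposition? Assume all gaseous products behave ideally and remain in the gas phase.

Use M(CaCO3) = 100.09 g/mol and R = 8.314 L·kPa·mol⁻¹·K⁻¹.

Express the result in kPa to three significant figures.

n(CaCO3) = 24.5 / 100.09 = 0.2448 mol
n(gas produced) = (1/1) × 0.2448 = 0.2448 mol
P = nRT/V = 0.2448 × 8.314 × 706.15 / 291 = 4.939 kPa

4.94 kPa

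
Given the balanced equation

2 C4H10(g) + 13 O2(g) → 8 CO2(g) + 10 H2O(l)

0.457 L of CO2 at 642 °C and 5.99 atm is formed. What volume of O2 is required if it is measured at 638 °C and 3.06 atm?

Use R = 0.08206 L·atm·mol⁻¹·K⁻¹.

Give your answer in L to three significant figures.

n(CO2) = PV/RT = (5.99 × 0.457) / (0.08206 × 915.15) = 0.03645 mol
n(O2) = (13/8) × 0.03645 = 0.05923 mol
V = nRT/P = 0.05923 × 0.08206 × 911.15 / 3.06 = 1.447 L

1.45 L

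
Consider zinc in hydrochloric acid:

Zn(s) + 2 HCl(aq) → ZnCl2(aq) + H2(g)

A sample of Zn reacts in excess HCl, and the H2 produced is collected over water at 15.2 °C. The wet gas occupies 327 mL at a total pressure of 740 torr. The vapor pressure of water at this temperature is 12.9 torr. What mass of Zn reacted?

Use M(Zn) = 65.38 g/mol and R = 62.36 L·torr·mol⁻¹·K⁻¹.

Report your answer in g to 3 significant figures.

P(H2) = 740 − 12.9 = 727.1 torr
n(H2) = PV/RT = (727.1 × 0.3270) / (62.36 × 288.35) = 0.01322 mol
n(Zn) = (1/1) × 0.01322 = 0.01322 mol
m(Zn) = 0.01322 × 65.38 = 0.8643 g

0.864 g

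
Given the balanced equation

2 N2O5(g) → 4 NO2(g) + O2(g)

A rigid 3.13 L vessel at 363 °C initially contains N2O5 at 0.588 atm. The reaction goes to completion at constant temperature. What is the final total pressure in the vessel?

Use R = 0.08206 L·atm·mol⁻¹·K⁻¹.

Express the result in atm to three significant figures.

1.47 atm

Since T and V are fixed, P_final/P_initial = n_final/n_initial = 5/2.
P_final = (5/2) × 0.588 = 1.470 atm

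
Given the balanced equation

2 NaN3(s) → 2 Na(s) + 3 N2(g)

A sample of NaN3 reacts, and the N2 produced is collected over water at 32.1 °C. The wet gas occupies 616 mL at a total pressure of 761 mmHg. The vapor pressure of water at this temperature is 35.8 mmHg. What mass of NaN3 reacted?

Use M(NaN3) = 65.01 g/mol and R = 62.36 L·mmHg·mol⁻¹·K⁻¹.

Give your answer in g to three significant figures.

1.02 g

P(N2) = 761 − 35.8 = 725.2 mmHg
n(N2) = PV/RT = (725.2 × 0.6160) / (62.36 × 305.25) = 0.02347 mol
n(NaN3) = (2/3) × 0.02347 = 0.01565 mol
m(NaN3) = 0.01565 × 65.01 = 1.017 g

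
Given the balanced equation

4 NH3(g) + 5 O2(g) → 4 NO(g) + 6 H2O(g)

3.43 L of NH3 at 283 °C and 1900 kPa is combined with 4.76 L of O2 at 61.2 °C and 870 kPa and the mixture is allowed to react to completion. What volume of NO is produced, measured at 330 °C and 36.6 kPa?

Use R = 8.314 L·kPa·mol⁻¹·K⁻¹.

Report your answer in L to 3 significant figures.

n(NH3) = PV/RT = (1900 × 3.43) / (8.314 × 556.15) = 1.409 mol
n(O2) = PV/RT = (870 × 4.76) / (8.314 × 334.35) = 1.490 mol
For 1.409 mol NH3, stoichiometry requires (5/4) × 1.409 = 1.761 mol O2; 1.490 mol is available, so O2 is limiting.
n(NO) = (4/5) × 1.490 = 1.192 mol
V(NO) = nRT/P = 1.192 × 8.314 × 603.15 / 36.6 = 163.3 L

163 L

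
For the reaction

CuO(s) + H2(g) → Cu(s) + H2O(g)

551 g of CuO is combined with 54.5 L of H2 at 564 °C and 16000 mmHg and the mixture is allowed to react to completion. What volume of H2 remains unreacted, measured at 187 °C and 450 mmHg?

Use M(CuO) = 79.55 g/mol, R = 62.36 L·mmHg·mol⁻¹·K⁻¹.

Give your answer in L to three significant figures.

623 L

n(CuO) = 551 / 79.55 = 6.926 mol
n(H2) = PV/RT = (16000 × 54.5) / (62.36 × 837.15) = 16.70 mol
For 6.926 mol CuO, stoichiometry requires (1/1) × 6.926 = 6.926 mol H2; 16.70 mol is available, so CuO is limiting.
n(H2) consumed = (1/1) × 6.926 = 6.926 mol; remaining = 16.70 − 6.926 = 9.774 mol
V(H2) = nRT/P = 9.774 × 62.36 × 460.15 / 450 = 623.3 L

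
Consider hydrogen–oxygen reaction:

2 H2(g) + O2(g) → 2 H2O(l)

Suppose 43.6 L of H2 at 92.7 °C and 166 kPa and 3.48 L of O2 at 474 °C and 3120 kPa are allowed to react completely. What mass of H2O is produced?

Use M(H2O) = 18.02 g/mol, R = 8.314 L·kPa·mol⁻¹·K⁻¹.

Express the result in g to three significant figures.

n(H2) = PV/RT = (166 × 43.6) / (8.314 × 365.85) = 2.379 mol
n(O2) = PV/RT = (3120 × 3.48) / (8.314 × 747.15) = 1.748 mol
For 2.379 mol H2, stoichiometry requires (1/2) × 2.379 = 1.190 mol O2; 1.748 mol is available, so H2 is limiting.
n(H2O) = (2/2) × 2.379 = 2.379 mol
m(H2O) = 2.379 × 18.02 = 42.87 g

42.9 g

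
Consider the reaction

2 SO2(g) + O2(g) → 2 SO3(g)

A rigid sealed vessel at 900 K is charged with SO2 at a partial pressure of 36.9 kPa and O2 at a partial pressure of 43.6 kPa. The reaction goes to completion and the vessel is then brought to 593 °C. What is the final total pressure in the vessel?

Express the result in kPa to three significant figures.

At constant V, partial pressures at 900 K are proportional to moles, so apply stoichiometry directly to pressures.
P(O2) required for 36.9 kPa of SO2 = (1/2) × 36.9 = 18.45 kPa; available 43.6 kPa, so SO2 is limiting.
P(O2) remaining = 43.6 − (1/2) × 36.9 = 25.15 kPa
P(gaseous products) = (2)/2 × 36.9 = 36.90 kPa
P_total at 900 K = 25.15 + 36.90 = 62.05 kPa
Scaling to 593 °C: P = 62.05 × 866.15/900 = 59.72 kPa

59.7 kPa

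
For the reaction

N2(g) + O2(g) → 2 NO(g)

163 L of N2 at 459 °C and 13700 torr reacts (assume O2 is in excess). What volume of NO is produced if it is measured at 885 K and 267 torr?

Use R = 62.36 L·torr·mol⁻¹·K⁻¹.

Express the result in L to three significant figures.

20200 L

n(N2) = PV/RT = (13700 × 163) / (62.36 × 732.15) = 48.91 mol
n(NO) = (2/1) × 48.91 = 97.82 mol
V = nRT/P = 97.82 × 62.36 × 885 / 267 = 20220 L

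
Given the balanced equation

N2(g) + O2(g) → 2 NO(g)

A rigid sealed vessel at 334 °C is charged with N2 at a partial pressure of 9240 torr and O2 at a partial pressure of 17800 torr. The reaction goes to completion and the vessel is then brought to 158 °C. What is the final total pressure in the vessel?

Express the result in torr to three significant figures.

19200 torr

At constant V, partial pressures at 334 °C are proportional to moles, so apply stoichiometry directly to pressures.
P(O2) required for 9240 torr of N2 = (1/1) × 9240 = 9240 torr; available 17800 torr, so N2 is limiting.
P(O2) remaining = 17800 − (1/1) × 9240 = 8560 torr
P(gaseous products) = (2)/1 × 9240 = 18480 torr
P_total at 334 °C = 8560 + 18480 = 27040 torr
Scaling to 158 °C: P = 27040 × 431.15/607.15 = 19200 torr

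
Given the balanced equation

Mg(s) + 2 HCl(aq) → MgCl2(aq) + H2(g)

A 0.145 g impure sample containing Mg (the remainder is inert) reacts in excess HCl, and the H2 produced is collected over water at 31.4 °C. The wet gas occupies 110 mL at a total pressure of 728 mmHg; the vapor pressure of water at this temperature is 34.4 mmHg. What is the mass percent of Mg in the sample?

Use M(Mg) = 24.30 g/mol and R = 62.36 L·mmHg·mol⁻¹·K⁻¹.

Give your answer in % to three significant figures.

P(H2) = 728 − 34.4 = 693.6 mmHg
n(H2) = PV/RT = (693.6 × 0.1100) / (62.36 × 304.55) = 0.004017 mol
n(Mg) = (1/1) × 0.004017 = 0.004017 mol
m(Mg) = 0.004017 × 24.30 = 0.09761 g
%Mg = 0.09761 / 0.145 × 100 = 67.32%

67.3 %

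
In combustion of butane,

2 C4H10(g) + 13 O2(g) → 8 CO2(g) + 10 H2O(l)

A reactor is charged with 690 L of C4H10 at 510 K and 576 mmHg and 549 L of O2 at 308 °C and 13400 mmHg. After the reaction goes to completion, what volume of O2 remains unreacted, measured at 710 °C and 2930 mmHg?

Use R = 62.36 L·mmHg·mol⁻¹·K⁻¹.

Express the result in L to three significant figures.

2550 L

n(C4H10) = PV/RT = (576 × 690) / (62.36 × 510) = 12.50 mol
n(O2) = PV/RT = (13400 × 549) / (62.36 × 581.15) = 203.0 mol
For 12.50 mol C4H10, stoichiometry requires (13/2) × 12.50 = 81.25 mol O2; 203.0 mol is available, so C4H10 is limiting.
n(O2) consumed = (13/2) × 12.50 = 81.25 mol; remaining = 203.0 − 81.25 = 121.8 mol
V(O2) = nRT/P = 121.8 × 62.36 × 983.15 / 2930 = 2549 L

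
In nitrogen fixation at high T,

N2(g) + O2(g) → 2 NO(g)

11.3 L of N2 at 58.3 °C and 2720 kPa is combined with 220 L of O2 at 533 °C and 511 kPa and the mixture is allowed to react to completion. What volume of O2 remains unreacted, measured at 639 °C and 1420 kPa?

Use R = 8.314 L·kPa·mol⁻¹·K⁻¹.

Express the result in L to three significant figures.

30.0 L

n(N2) = PV/RT = (2720 × 11.3) / (8.314 × 331.45) = 11.15 mol
n(O2) = PV/RT = (511 × 220) / (8.314 × 806.15) = 16.77 mol
For 11.15 mol N2, stoichiometry requires (1/1) × 11.15 = 11.15 mol O2; 16.77 mol is available, so N2 is limiting.
n(O2) consumed = (1/1) × 11.15 = 11.15 mol; remaining = 16.77 − 11.15 = 5.620 mol
V(O2) = nRT/P = 5.620 × 8.314 × 912.15 / 1420 = 30.01 L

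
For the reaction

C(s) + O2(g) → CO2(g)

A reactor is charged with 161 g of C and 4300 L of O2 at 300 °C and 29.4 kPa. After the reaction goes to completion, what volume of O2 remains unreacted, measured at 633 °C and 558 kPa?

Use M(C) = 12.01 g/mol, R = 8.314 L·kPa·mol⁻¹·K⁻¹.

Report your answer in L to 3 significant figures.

177 L

n(C) = 161 / 12.01 = 13.41 mol
n(O2) = PV/RT = (29.4 × 4300) / (8.314 × 573.15) = 26.53 mol
For 13.41 mol C, stoichiometry requires (1/1) × 13.41 = 13.41 mol O2; 26.53 mol is available, so C is limiting.
n(O2) consumed = (1/1) × 13.41 = 13.41 mol; remaining = 26.53 − 13.41 = 13.12 mol
V(O2) = nRT/P = 13.12 × 8.314 × 906.15 / 558 = 177.1 L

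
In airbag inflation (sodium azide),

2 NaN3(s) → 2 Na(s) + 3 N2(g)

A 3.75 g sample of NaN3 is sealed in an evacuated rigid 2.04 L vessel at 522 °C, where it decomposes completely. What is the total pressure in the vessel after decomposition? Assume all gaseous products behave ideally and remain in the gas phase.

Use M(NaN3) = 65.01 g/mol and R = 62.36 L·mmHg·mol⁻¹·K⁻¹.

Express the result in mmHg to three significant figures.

2100 mmHg

n(NaN3) = 3.75 / 65.01 = 0.05768 mol
n(gas produced) = (3/2) × 0.05768 = 0.08652 mol
P = nRT/V = 0.08652 × 62.36 × 795.15 / 2.04 = 2103 mmHg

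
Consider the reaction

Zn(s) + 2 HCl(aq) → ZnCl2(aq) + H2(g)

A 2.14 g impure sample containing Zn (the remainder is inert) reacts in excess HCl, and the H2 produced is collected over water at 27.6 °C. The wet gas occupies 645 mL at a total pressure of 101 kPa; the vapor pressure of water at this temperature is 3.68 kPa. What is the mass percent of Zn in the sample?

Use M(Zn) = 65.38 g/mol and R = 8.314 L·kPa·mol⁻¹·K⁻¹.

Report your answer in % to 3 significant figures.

76.7 %

P(H2) = 101 − 3.68 = 97.32 kPa
n(H2) = PV/RT = (97.32 × 0.6450) / (8.314 × 300.75) = 0.02510 mol
n(Zn) = (1/1) × 0.02510 = 0.02510 mol
m(Zn) = 0.02510 × 65.38 = 1.641 g
%Zn = 1.641 / 2.14 × 100 = 76.68%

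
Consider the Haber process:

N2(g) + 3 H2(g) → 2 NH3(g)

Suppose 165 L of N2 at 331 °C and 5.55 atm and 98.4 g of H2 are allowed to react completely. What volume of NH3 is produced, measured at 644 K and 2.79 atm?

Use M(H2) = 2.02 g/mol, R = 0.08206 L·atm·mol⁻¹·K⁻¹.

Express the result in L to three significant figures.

615 L

n(N2) = PV/RT = (5.55 × 165) / (0.08206 × 604.15) = 18.47 mol
n(H2) = 98.4 / 2.02 = 48.71 mol
For 18.47 mol N2, stoichiometry requires (3/1) × 18.47 = 55.41 mol H2; 48.71 mol is available, so H2 is limiting.
n(NH3) = (2/3) × 48.71 = 32.47 mol
V(NH3) = nRT/P = 32.47 × 0.08206 × 644 / 2.79 = 615.0 L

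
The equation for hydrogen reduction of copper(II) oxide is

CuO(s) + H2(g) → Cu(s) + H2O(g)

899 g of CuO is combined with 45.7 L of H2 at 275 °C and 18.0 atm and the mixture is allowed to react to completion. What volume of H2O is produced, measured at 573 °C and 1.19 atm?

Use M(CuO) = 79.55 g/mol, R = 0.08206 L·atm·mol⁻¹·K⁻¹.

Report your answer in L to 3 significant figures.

659 L

n(CuO) = 899 / 79.55 = 11.30 mol
n(H2) = PV/RT = (18.0 × 45.7) / (0.08206 × 548.15) = 18.29 mol
For 11.30 mol CuO, stoichiometry requires (1/1) × 11.30 = 11.30 mol H2; 18.29 mol is available, so CuO is limiting.
n(H2O) = (1/1) × 11.30 = 11.30 mol
V(H2O) = nRT/P = 11.30 × 0.08206 × 846.15 / 1.19 = 659.3 L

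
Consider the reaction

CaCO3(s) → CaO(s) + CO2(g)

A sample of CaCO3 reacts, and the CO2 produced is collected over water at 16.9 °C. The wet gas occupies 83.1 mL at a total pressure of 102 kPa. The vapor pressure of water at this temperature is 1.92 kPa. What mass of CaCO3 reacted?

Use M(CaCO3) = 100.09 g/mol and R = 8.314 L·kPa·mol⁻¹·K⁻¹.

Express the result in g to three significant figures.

0.345 g

P(CO2) = 102 − 1.92 = 100.1 kPa
n(CO2) = PV/RT = (100.1 × 0.08310) / (8.314 × 290.05) = 0.003449 mol
n(CaCO3) = (1/1) × 0.003449 = 0.003449 mol
m(CaCO3) = 0.003449 × 100.09 = 0.3452 g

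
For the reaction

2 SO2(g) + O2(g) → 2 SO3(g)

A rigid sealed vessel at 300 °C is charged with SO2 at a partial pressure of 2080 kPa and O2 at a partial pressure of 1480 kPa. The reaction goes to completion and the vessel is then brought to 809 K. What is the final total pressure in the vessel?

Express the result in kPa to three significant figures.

3560 kPa

Because the vessel is rigid and T is held at 300 °C, work the stoichiometry in partial pressures (P_i = n_iRT/V).
P(O2) required for 2080 kPa of SO2 = (1/2) × 2080 = 1040 kPa; available 1480 kPa, so SO2 is limiting.
P(O2) remaining = 1480 − (1/2) × 2080 = 440.0 kPa
P(gaseous products) = (2)/2 × 2080 = 2080 kPa
P_total at 300 °C = 440.0 + 2080 = 2520 kPa
Scaling to 809 K: P = 2520 × 809/573.15 = 3557 kPa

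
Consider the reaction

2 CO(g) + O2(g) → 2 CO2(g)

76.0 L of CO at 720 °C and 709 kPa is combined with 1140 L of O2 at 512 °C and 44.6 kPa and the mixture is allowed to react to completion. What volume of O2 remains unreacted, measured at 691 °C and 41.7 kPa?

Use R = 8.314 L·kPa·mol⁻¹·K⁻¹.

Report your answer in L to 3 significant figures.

870 L

n(CO) = PV/RT = (709 × 76.0) / (8.314 × 993.15) = 6.526 mol
n(O2) = PV/RT = (44.6 × 1140) / (8.314 × 785.15) = 7.789 mol
For 6.526 mol CO, stoichiometry requires (1/2) × 6.526 = 3.263 mol O2; 7.789 mol is available, so CO is limiting.
n(O2) consumed = (1/2) × 6.526 = 3.263 mol; remaining = 7.789 − 3.263 = 4.526 mol
V(O2) = nRT/P = 4.526 × 8.314 × 964.15 / 41.7 = 870.0 L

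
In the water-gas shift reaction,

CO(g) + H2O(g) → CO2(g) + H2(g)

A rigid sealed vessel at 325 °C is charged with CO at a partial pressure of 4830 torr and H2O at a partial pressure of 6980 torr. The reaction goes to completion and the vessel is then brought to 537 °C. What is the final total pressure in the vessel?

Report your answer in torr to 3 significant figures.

Because the vessel is rigid and T is held at 325 °C, work the stoichiometry in partial pressures (P_i = n_iRT/V).
P(H2O) required for 4830 torr of CO = (1/1) × 4830 = 4830 torr; available 6980 torr, so CO is limiting.
P(H2O) remaining = 6980 − (1/1) × 4830 = 2150 torr
P(gaseous products) = (1+1)/1 × 4830 = 9660 torr
P_total at 325 °C = 2150 + 9660 = 11810 torr
Scaling to 537 °C: P = 11810 × 810.15/598.15 = 16000 torr

16000 torr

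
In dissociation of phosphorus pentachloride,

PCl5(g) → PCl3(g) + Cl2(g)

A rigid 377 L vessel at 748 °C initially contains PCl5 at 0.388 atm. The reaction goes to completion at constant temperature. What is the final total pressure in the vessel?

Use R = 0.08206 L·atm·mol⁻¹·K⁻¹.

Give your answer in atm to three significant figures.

Rigid vessel, constant T ⇒ P scales with total gas moles (1 → 2).
P_final = (2/1) × 0.388 = 0.7760 atm

0.776 atm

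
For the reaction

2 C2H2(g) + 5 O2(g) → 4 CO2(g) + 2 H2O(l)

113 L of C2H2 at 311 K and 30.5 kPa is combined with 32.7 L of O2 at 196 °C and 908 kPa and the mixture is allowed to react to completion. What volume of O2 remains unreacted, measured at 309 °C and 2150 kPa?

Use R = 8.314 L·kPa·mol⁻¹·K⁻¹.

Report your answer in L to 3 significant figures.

n(C2H2) = PV/RT = (30.5 × 113) / (8.314 × 311) = 1.333 mol
n(O2) = PV/RT = (908 × 32.7) / (8.314 × 469.15) = 7.612 mol
For 1.333 mol C2H2, stoichiometry requires (5/2) × 1.333 = 3.333 mol O2; 7.612 mol is available, so C2H2 is limiting.
n(O2) consumed = (5/2) × 1.333 = 3.333 mol; remaining = 7.612 − 3.333 = 4.279 mol
V(O2) = nRT/P = 4.279 × 8.314 × 582.15 / 2150 = 9.633 L

9.63 L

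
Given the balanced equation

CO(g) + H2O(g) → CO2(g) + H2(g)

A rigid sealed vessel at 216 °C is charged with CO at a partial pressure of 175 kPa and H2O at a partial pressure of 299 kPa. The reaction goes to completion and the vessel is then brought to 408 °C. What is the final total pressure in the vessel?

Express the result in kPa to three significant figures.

At constant V, partial pressures at 216 °C are proportional to moles, so apply stoichiometry directly to pressures.
P(H2O) required for 175 kPa of CO = (1/1) × 175 = 175.0 kPa; available 299 kPa, so CO is limiting.
P(H2O) remaining = 299 − (1/1) × 175 = 124.0 kPa
P(gaseous products) = (1+1)/1 × 175 = 350.0 kPa
P_total at 216 °C = 124.0 + 350.0 = 474.0 kPa
Scaling to 408 °C: P = 474.0 × 681.15/489.15 = 660.1 kPa

660 kPa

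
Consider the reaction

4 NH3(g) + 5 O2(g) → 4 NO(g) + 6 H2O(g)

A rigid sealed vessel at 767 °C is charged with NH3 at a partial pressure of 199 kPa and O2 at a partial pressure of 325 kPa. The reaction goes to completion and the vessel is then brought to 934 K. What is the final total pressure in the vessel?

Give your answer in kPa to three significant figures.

Because the vessel is rigid and T is held at 767 °C, work the stoichiometry in partial pressures (P_i = n_iRT/V).
P(O2) required for 199 kPa of NH3 = (5/4) × 199 = 248.8 kPa; available 325 kPa, so NH3 is limiting.
P(O2) remaining = 325 − (5/4) × 199 = 76.25 kPa
P(gaseous products) = (4+6)/4 × 199 = 497.5 kPa
P_total at 767 °C = 76.25 + 497.5 = 573.8 kPa
Scaling to 934 K: P = 573.8 × 934/1040.15 = 515.2 kPa

515 kPa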